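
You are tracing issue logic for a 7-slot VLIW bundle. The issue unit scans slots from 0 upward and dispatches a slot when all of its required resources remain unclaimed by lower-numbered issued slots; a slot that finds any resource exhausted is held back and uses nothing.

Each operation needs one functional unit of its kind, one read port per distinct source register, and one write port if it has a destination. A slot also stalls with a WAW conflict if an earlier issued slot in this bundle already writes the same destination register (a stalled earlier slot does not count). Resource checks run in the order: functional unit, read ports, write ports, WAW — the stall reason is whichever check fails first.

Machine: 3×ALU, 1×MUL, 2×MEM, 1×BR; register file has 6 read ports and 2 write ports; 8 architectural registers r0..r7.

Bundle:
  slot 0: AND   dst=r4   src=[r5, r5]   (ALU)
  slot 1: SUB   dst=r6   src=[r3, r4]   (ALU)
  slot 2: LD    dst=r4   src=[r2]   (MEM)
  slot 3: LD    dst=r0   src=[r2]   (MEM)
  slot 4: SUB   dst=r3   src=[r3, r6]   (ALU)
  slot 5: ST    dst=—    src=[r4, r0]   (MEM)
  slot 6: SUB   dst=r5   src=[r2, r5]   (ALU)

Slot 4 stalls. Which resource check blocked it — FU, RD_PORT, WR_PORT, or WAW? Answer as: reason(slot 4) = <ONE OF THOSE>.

(0) want 1×ALU +1rd +1wr — yes → AL2|MU1|ME2|BR1|rd5|wr1
(1) want 1×ALU +2rd +1wr — yes → AL1|MU1|ME2|BR1|rd3|wr0
(2) want 1×MEM +1rd +1wr — WR_PORT → AL1|MU1|ME2|BR1|rd3|wr0
(3) want 1×MEM +1rd +1wr — WR_PORT → AL1|MU1|ME2|BR1|rd3|wr0
(4) want 1×ALU +2rd +1wr — WR_PORT → AL1|MU1|ME2|BR1|rd3|wr0
(5) want 1×MEM +2rd +0wr — yes → AL1|MU1|ME1|BR1|rd1|wr0
(6) want 1×ALU +2rd +1wr — RD_PORT → AL1|MU1|ME1|BR1|rd1|wr0

reason(slot 4) = WR_PORT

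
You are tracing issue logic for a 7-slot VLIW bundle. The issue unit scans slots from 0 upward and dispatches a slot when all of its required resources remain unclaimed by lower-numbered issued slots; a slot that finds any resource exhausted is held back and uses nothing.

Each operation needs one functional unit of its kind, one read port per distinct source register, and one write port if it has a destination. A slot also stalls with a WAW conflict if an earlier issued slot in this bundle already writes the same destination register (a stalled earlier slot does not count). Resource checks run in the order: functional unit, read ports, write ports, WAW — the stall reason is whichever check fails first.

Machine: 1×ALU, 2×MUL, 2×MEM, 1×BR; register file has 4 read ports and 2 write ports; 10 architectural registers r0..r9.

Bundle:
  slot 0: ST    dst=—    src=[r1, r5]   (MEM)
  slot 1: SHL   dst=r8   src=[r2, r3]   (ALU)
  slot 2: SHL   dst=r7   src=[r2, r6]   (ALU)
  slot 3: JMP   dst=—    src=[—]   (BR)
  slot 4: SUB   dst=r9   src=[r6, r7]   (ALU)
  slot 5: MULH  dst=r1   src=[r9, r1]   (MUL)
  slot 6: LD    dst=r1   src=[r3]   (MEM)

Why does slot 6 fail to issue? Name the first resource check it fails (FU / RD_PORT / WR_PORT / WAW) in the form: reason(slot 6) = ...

reason(slot 6) = RD_PORT

[0] MEM needs rd=2 wr=0: ok; after: ALU=1 MUL=2 MEM=1 BR=1, R=2, W=2
[1] ALU needs rd=2 wr=1: ok; after: ALU=0 MUL=2 MEM=1 BR=1, R=0, W=1
[2] ALU needs rd=2 wr=1: FU; after: ALU=0 MUL=2 MEM=1 BR=1, R=0, W=1
[3] BR needs rd=0 wr=0: ok; after: ALU=0 MUL=2 MEM=1 BR=0, R=0, W=1
[4] ALU needs rd=2 wr=1: FU; after: ALU=0 MUL=2 MEM=1 BR=0, R=0, W=1
[5] MUL needs rd=2 wr=1: RD_PORT; after: ALU=0 MUL=2 MEM=1 BR=0, R=0, W=1
[6] MEM needs rd=1 wr=1: RD_PORT; after: ALU=0 MUL=2 MEM=1 BR=0, R=0, W=1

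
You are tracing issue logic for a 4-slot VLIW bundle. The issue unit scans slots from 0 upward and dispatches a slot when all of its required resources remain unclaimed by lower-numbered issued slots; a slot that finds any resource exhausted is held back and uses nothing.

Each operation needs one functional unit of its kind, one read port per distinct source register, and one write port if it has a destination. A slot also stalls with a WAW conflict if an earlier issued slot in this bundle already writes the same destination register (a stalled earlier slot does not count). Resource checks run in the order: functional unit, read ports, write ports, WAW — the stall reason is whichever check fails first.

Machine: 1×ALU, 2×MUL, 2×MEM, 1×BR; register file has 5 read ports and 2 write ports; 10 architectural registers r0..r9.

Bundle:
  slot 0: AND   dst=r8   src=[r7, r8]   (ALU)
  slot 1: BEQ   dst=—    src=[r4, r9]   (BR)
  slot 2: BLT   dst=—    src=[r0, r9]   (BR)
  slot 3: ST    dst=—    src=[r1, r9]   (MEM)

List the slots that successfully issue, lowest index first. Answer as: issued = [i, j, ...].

#0 ALU src=r7,r8 dispatched  <A:0 Mu:2 Ld:2 B:1 rd:3 wr:1>
#1 BR src=r4,r9 dispatched  <A:0 Mu:2 Ld:2 B:0 rd:1 wr:1>
#2 BR src=r0,r9 held:FU  <A:0 Mu:2 Ld:2 B:0 rd:1 wr:1>
#3 MEM src=r1,r9 held:RD_PORT  <A:0 Mu:2 Ld:2 B:0 rd:1 wr:1>

issued = [0, 1]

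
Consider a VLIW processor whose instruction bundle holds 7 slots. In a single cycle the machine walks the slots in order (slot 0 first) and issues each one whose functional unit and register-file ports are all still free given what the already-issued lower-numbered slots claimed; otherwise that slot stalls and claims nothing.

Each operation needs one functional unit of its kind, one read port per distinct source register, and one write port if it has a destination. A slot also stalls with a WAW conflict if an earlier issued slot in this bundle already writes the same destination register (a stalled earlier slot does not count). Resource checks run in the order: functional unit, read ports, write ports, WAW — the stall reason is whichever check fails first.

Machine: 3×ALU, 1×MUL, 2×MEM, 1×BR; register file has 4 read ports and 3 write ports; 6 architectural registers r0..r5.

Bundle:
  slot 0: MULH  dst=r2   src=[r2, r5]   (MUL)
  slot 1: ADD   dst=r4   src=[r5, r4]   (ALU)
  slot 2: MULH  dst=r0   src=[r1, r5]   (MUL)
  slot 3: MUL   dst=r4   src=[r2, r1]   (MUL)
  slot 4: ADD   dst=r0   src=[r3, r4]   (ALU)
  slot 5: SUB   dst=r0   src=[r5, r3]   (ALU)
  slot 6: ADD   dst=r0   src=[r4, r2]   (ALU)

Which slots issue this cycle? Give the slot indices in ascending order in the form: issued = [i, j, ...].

#0 MUL src=r2,r5 dispatched  <A:3 Mu:0 Ld:2 B:1 rd:2 wr:2>
#1 ALU src=r5,r4 dispatched  <A:2 Mu:0 Ld:2 B:1 rd:0 wr:1>
#2 MUL src=r1,r5 held:FU  <A:2 Mu:0 Ld:2 B:1 rd:0 wr:1>
#3 MUL src=r2,r1 held:FU  <A:2 Mu:0 Ld:2 B:1 rd:0 wr:1>
#4 ALU src=r3,r4 held:RD_PORT  <A:2 Mu:0 Ld:2 B:1 rd:0 wr:1>
#5 ALU src=r5,r3 held:RD_PORT  <A:2 Mu:0 Ld:2 B:1 rd:0 wr:1>
#6 ALU src=r4,r2 held:RD_PORT  <A:2 Mu:0 Ld:2 B:1 rd:0 wr:1>

issued = [0, 1]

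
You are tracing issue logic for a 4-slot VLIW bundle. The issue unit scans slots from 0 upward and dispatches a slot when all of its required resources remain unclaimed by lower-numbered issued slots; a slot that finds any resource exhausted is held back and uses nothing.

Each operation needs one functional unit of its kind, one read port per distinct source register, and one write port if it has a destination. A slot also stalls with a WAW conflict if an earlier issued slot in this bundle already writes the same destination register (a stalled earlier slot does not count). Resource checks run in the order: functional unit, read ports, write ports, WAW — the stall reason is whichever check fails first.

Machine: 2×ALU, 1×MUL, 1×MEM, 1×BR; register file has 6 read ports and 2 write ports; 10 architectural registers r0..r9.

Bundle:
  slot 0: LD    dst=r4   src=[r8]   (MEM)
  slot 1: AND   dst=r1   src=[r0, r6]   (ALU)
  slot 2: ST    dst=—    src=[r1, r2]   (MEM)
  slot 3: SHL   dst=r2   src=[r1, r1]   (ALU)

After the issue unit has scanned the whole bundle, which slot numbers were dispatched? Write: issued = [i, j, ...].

[0] MEM needs rd=1 wr=1: ok; after: ALU=2 MUL=1 MEM=0 BR=1, R=5, W=1
[1] ALU needs rd=2 wr=1: ok; after: ALU=1 MUL=1 MEM=0 BR=1, R=3, W=0
[2] MEM needs rd=2 wr=0: FU; after: ALU=1 MUL=1 MEM=0 BR=1, R=3, W=0
[3] ALU needs rd=1 wr=1: WR_PORT; after: ALU=1 MUL=1 MEM=0 BR=1, R=3, W=0

issued = [0, 1]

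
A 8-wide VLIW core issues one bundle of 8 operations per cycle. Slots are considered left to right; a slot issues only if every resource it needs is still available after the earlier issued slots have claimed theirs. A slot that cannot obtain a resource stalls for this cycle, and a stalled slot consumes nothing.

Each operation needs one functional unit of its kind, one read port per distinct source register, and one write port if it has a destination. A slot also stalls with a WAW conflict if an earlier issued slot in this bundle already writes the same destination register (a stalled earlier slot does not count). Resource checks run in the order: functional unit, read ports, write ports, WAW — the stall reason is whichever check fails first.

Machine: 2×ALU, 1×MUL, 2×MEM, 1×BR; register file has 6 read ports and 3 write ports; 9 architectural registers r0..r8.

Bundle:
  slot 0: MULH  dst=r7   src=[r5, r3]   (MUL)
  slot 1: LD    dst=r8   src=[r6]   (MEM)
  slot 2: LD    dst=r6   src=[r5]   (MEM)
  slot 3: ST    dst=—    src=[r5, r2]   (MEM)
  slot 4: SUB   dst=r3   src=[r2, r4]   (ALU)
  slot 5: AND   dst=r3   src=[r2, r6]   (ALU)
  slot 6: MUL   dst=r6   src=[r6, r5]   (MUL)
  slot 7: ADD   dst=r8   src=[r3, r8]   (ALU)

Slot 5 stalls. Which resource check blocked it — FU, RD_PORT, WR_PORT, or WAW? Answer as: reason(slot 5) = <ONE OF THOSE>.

slot 0 (MUL): ISSUE — free A2,Mu0,Ld2,B1 rp4 wp2
slot 1 (MEM): ISSUE — free A2,Mu0,Ld1,B1 rp3 wp1
slot 2 (MEM): ISSUE — free A2,Mu0,Ld0,B1 rp2 wp0
slot 3 (MEM): stall FU — free A2,Mu0,Ld0,B1 rp2 wp0
slot 4 (ALU): stall WR_PORT — free A2,Mu0,Ld0,B1 rp2 wp0
slot 5 (ALU): stall WR_PORT — free A2,Mu0,Ld0,B1 rp2 wp0
slot 6 (MUL): stall FU — free A2,Mu0,Ld0,B1 rp2 wp0
slot 7 (ALU): stall WR_PORT — free A2,Mu0,Ld0,B1 rp2 wp0

reason(slot 5) = WR_PORT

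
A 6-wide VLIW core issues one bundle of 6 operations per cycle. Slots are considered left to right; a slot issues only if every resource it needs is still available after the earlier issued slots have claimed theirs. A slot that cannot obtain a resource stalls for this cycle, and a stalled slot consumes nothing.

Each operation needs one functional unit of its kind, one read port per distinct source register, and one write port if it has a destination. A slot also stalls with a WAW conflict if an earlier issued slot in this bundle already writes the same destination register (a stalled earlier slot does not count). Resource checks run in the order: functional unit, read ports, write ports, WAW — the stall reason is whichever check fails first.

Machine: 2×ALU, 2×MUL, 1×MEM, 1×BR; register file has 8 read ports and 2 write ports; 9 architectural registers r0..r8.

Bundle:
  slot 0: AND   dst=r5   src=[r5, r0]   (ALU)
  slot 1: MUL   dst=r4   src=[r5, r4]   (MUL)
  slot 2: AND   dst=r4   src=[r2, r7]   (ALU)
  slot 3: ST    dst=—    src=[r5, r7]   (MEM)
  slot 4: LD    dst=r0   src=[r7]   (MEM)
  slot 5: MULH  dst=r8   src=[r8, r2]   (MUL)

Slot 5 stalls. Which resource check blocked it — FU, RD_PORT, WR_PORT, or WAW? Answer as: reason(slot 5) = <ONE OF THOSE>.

  0. ALU→r5 ⇒ go  {1A/2Mu/1Ld/1B | 6r 1w}
  1. MUL→r4 ⇒ go  {1A/1Mu/1Ld/1B | 4r 0w}
  2. ALU→r4 ⇒ no(WR_PORT)  {1A/1Mu/1Ld/1B | 4r 0w}
  3. MEM ⇒ go  {1A/1Mu/0Ld/1B | 2r 0w}
  4. MEM→r0 ⇒ no(FU)  {1A/1Mu/0Ld/1B | 2r 0w}
  5. MUL→r8 ⇒ no(WR_PORT)  {1A/1Mu/0Ld/1B | 2r 0w}

reason(slot 5) = WR_PORT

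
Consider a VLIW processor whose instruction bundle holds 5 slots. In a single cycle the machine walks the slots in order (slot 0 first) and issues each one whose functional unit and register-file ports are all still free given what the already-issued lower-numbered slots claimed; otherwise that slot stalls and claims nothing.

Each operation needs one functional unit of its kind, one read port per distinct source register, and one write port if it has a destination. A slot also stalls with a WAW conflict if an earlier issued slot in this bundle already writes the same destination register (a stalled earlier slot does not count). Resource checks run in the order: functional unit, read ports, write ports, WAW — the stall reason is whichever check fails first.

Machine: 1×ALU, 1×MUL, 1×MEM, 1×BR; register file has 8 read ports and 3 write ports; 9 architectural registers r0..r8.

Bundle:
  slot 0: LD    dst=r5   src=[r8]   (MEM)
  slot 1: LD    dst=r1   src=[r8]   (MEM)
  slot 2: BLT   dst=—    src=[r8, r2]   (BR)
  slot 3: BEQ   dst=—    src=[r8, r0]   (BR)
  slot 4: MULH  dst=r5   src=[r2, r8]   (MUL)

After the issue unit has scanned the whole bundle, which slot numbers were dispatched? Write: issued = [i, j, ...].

issued = [0, 2]

(0) want 1×MEM +1rd +1wr — yes → AL1|MU1|ME0|BR1|rd7|wr2
(1) want 1×MEM +1rd +1wr — FU → AL1|MU1|ME0|BR1|rd7|wr2
(2) want 1×BR +2rd +0wr — yes → AL1|MU1|ME0|BR0|rd5|wr2
(3) want 1×BR +2rd +0wr — FU → AL1|MU1|ME0|BR0|rd5|wr2
(4) want 1×MUL +2rd +1wr — WAW → AL1|MU1|ME0|BR0|rd5|wr2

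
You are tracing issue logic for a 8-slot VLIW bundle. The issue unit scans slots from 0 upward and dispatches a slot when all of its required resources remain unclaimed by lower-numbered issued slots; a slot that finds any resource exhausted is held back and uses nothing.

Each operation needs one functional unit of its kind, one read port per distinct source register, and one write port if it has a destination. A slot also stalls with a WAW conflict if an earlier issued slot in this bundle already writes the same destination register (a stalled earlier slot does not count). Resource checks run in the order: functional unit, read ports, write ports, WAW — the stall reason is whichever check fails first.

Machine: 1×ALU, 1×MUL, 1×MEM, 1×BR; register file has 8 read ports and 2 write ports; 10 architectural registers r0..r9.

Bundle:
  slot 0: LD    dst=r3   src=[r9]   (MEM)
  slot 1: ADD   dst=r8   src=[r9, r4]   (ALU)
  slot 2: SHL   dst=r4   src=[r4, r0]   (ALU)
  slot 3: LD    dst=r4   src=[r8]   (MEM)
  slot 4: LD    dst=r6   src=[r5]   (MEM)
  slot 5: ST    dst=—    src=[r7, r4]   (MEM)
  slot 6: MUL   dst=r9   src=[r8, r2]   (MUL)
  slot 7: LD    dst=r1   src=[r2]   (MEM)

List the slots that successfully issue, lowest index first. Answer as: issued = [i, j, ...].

[0] MEM needs rd=1 wr=1: ok; after: ALU=1 MUL=1 MEM=0 BR=1, R=7, W=1
[1] ALU needs rd=2 wr=1: ok; after: ALU=0 MUL=1 MEM=0 BR=1, R=5, W=0
[2] ALU needs rd=2 wr=1: FU; after: ALU=0 MUL=1 MEM=0 BR=1, R=5, W=0
[3] MEM needs rd=1 wr=1: FU; after: ALU=0 MUL=1 MEM=0 BR=1, R=5, W=0
[4] MEM needs rd=1 wr=1: FU; after: ALU=0 MUL=1 MEM=0 BR=1, R=5, W=0
[5] MEM needs rd=2 wr=0: FU; after: ALU=0 MUL=1 MEM=0 BR=1, R=5, W=0
[6] MUL needs rd=2 wr=1: WR_PORT; after: ALU=0 MUL=1 MEM=0 BR=1, R=5, W=0
[7] MEM needs rd=1 wr=1: FU; after: ALU=0 MUL=1 MEM=0 BR=1, R=5, W=0

issued = [0, 1]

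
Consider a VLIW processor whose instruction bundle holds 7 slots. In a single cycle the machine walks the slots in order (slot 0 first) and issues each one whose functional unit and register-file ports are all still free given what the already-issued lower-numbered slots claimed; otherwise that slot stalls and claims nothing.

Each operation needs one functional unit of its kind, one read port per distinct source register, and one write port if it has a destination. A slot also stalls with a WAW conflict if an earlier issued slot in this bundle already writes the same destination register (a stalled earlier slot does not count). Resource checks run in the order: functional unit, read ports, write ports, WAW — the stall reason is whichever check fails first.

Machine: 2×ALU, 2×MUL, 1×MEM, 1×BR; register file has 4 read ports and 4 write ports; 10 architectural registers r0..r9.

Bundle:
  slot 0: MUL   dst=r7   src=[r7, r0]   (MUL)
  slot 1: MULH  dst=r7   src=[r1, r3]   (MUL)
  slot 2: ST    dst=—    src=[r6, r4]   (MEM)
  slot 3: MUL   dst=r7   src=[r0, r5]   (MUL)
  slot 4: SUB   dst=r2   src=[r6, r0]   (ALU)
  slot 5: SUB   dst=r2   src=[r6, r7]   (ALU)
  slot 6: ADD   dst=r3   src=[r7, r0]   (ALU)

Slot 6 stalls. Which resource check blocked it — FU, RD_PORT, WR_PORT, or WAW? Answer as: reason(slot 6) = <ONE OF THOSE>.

#0 MUL src=r7,r0 dispatched  <A:2 Mu:1 Ld:1 B:1 rd:2 wr:3>
#1 MUL src=r1,r3 held:WAW  <A:2 Mu:1 Ld:1 B:1 rd:2 wr:3>
#2 MEM src=r6,r4 dispatched  <A:2 Mu:1 Ld:0 B:1 rd:0 wr:3>
#3 MUL src=r0,r5 held:RD_PORT  <A:2 Mu:1 Ld:0 B:1 rd:0 wr:3>
#4 ALU src=r6,r0 held:RD_PORT  <A:2 Mu:1 Ld:0 B:1 rd:0 wr:3>
#5 ALU src=r6,r7 held:RD_PORT  <A:2 Mu:1 Ld:0 B:1 rd:0 wr:3>
#6 ALU src=r7,r0 held:RD_PORT  <A:2 Mu:1 Ld:0 B:1 rd:0 wr:3>

reason(slot 6) = RD_PORT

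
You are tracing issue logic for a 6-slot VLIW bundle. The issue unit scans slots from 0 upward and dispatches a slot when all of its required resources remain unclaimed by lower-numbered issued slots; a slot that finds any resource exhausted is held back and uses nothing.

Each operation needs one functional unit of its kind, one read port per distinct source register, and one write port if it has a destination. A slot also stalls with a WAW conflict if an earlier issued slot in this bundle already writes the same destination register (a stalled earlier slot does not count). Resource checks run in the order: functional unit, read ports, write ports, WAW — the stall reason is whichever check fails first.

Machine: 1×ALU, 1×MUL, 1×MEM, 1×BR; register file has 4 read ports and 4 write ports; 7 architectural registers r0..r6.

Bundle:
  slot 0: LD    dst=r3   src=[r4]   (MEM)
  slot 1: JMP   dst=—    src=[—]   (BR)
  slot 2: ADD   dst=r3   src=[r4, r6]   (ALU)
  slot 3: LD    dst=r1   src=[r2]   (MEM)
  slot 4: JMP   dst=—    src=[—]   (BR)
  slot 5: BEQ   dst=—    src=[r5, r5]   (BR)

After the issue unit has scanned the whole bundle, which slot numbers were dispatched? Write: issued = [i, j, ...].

  0. MEM→r3 ⇒ go  {1A/1Mu/0Ld/1B | 3r 3w}
  1. BR ⇒ go  {1A/1Mu/0Ld/0B | 3r 3w}
  2. ALU→r3 ⇒ no(WAW)  {1A/1Mu/0Ld/0B | 3r 3w}
  3. MEM→r1 ⇒ no(FU)  {1A/1Mu/0Ld/0B | 3r 3w}
  4. BR ⇒ no(FU)  {1A/1Mu/0Ld/0B | 3r 3w}
  5. BR ⇒ no(FU)  {1A/1Mu/0Ld/0B | 3r 3w}

issued = [0, 1]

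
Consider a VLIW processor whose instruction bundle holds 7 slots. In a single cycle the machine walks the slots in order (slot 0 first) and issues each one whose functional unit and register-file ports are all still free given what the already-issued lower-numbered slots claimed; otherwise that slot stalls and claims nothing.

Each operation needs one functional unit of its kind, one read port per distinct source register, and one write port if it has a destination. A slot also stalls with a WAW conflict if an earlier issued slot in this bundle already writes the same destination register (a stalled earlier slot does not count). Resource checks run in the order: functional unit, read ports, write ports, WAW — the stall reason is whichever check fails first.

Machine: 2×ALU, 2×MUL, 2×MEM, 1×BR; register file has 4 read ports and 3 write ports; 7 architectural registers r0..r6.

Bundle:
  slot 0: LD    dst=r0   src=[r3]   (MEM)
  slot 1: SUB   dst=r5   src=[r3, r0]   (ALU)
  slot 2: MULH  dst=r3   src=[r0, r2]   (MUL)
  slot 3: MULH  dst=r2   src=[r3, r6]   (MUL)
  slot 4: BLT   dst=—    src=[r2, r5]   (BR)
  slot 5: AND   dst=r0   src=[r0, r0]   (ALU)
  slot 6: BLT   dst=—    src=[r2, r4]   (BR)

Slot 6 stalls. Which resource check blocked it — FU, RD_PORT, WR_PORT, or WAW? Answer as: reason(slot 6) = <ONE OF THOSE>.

[0] MEM needs rd=1 wr=1: ok; after: ALU=2 MUL=2 MEM=1 BR=1, R=3, W=2
[1] ALU needs rd=2 wr=1: ok; after: ALU=1 MUL=2 MEM=1 BR=1, R=1, W=1
[2] MUL needs rd=2 wr=1: RD_PORT; after: ALU=1 MUL=2 MEM=1 BR=1, R=1, W=1
[3] MUL needs rd=2 wr=1: RD_PORT; after: ALU=1 MUL=2 MEM=1 BR=1, R=1, W=1
[4] BR needs rd=2 wr=0: RD_PORT; after: ALU=1 MUL=2 MEM=1 BR=1, R=1, W=1
[5] ALU needs rd=1 wr=1: WAW; after: ALU=1 MUL=2 MEM=1 BR=1, R=1, W=1
[6] BR needs rd=2 wr=0: RD_PORT; after: ALU=1 MUL=2 MEM=1 BR=1, R=1, W=1

reason(slot 6) = RD_PORT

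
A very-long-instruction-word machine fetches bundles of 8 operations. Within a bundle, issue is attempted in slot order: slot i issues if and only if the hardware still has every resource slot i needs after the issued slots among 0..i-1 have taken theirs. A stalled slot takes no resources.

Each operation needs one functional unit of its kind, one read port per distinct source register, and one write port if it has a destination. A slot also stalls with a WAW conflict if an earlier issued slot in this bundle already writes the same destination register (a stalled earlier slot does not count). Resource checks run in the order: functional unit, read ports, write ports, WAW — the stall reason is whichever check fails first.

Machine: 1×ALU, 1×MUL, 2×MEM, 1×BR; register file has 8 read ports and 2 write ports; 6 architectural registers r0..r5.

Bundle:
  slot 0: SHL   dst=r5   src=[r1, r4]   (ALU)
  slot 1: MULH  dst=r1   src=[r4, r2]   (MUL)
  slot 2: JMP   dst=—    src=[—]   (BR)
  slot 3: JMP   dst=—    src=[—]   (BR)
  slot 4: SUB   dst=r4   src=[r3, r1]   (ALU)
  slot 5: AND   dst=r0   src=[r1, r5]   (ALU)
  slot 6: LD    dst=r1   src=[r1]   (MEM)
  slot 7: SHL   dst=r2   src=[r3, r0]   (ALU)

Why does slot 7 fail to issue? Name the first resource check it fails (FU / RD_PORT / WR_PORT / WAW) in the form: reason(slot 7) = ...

reason(slot 7) = FU

slot 0 (ALU): ISSUE — free A0,Mu1,Ld2,B1 rp6 wp1
slot 1 (MUL): ISSUE — free A0,Mu0,Ld2,B1 rp4 wp0
slot 2 (BR): ISSUE — free A0,Mu0,Ld2,B0 rp4 wp0
slot 3 (BR): stall FU — free A0,Mu0,Ld2,B0 rp4 wp0
slot 4 (ALU): stall FU — free A0,Mu0,Ld2,B0 rp4 wp0
slot 5 (ALU): stall FU — free A0,Mu0,Ld2,B0 rp4 wp0
slot 6 (MEM): stall WR_PORT — free A0,Mu0,Ld2,B0 rp4 wp0
slot 7 (ALU): stall FU — free A0,Mu0,Ld2,B0 rp4 wp0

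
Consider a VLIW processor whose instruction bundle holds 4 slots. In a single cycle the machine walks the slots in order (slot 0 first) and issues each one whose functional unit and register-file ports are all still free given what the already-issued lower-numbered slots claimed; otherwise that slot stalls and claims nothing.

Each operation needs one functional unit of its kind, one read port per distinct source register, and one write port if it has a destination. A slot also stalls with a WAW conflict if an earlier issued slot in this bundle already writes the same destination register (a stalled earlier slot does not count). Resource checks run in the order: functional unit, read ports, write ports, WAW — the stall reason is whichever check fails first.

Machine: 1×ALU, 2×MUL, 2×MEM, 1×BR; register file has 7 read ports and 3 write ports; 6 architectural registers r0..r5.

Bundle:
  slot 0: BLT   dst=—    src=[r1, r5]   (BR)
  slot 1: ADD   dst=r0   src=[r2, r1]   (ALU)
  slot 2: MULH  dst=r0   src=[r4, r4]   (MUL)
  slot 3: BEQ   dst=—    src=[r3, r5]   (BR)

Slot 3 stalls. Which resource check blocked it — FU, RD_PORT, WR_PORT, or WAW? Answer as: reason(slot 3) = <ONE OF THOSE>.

[0] BR needs rd=2 wr=0: ok; after: ALU=1 MUL=2 MEM=2 BR=0, R=5, W=3
[1] ALU needs rd=2 wr=1: ok; after: ALU=0 MUL=2 MEM=2 BR=0, R=3, W=2
[2] MUL needs rd=1 wr=1: WAW; after: ALU=0 MUL=2 MEM=2 BR=0, R=3, W=2
[3] BR needs rd=2 wr=0: FU; after: ALU=0 MUL=2 MEM=2 BR=0, R=3, W=2

reason(slot 3) = FU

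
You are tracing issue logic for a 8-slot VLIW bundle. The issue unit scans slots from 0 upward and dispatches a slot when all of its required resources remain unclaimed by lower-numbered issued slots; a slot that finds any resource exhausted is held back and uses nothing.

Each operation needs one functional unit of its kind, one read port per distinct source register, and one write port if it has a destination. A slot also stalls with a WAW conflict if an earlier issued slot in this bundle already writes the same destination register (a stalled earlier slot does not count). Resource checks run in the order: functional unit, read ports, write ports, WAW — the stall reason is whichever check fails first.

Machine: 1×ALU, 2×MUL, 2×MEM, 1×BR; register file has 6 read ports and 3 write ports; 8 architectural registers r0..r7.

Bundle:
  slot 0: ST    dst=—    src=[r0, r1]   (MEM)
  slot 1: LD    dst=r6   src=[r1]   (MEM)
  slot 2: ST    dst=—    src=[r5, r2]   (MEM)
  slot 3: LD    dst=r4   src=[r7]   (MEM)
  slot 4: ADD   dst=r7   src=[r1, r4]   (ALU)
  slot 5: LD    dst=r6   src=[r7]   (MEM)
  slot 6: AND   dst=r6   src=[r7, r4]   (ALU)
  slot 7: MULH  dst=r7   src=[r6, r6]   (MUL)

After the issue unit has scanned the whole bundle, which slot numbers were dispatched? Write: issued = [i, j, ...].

  0. MEM ⇒ go  {1A/2Mu/1Ld/1B | 4r 3w}
  1. MEM→r6 ⇒ go  {1A/2Mu/0Ld/1B | 3r 2w}
  2. MEM ⇒ no(FU)  {1A/2Mu/0Ld/1B | 3r 2w}
  3. MEM→r4 ⇒ no(FU)  {1A/2Mu/0Ld/1B | 3r 2w}
  4. ALU→r7 ⇒ go  {0A/2Mu/0Ld/1B | 1r 1w}
  5. MEM→r6 ⇒ no(FU)  {0A/2Mu/0Ld/1B | 1r 1w}
  6. ALU→r6 ⇒ no(FU)  {0A/2Mu/0Ld/1B | 1r 1w}
  7. MUL→r7 ⇒ no(WAW)  {0A/2Mu/0Ld/1B | 1r 1w}

issued = [0, 1, 4]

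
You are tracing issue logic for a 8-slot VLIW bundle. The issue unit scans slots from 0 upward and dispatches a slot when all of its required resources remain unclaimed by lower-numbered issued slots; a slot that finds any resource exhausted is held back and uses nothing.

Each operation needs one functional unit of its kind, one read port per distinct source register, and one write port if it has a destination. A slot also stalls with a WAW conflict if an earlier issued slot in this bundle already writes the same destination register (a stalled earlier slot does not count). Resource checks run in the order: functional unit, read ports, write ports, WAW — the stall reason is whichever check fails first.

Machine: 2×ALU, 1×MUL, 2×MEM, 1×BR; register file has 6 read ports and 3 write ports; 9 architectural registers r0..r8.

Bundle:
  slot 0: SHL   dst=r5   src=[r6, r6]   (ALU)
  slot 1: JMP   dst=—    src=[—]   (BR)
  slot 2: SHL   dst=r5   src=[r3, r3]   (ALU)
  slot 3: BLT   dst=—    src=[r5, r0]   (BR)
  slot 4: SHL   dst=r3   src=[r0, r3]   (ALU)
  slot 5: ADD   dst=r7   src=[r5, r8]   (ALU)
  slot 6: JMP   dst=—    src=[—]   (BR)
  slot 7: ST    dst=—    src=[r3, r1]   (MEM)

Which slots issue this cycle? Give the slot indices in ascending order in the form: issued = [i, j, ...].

[0] ALU needs rd=1 wr=1: ok; after: ALU=1 MUL=1 MEM=2 BR=1, R=5, W=2
[1] BR needs rd=0 wr=0: ok; after: ALU=1 MUL=1 MEM=2 BR=0, R=5, W=2
[2] ALU needs rd=1 wr=1: WAW; after: ALU=1 MUL=1 MEM=2 BR=0, R=5, W=2
[3] BR needs rd=2 wr=0: FU; after: ALU=1 MUL=1 MEM=2 BR=0, R=5, W=2
[4] ALU needs rd=2 wr=1: ok; after: ALU=0 MUL=1 MEM=2 BR=0, R=3, W=1
[5] ALU needs rd=2 wr=1: FU; after: ALU=0 MUL=1 MEM=2 BR=0, R=3, W=1
[6] BR needs rd=0 wr=0: FU; after: ALU=0 MUL=1 MEM=2 BR=0, R=3, W=1
[7] MEM needs rd=2 wr=0: ok; after: ALU=0 MUL=1 MEM=1 BR=0, R=1, W=1

issued = [0, 1, 4, 7]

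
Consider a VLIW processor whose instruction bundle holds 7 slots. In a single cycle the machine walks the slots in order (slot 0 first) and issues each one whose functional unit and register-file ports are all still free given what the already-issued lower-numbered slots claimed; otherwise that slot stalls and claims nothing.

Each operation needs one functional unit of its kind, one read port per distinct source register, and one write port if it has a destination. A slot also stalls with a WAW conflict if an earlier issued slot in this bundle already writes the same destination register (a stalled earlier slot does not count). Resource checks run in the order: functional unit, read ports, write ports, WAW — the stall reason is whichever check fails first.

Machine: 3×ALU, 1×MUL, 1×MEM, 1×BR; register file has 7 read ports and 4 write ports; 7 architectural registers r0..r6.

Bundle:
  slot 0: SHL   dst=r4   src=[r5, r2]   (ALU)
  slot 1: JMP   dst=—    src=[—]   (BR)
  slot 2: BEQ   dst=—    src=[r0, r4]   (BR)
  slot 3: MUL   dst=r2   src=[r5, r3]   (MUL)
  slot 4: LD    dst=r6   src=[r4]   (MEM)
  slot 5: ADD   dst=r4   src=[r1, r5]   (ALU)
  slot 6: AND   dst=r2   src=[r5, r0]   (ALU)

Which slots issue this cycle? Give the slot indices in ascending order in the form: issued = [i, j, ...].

#0 ALU src=r5,r2 dispatched  <A:2 Mu:1 Ld:1 B:1 rd:5 wr:3>
#1 BR src=- dispatched  <A:2 Mu:1 Ld:1 B:0 rd:5 wr:3>
#2 BR src=r0,r4 held:FU  <A:2 Mu:1 Ld:1 B:0 rd:5 wr:3>
#3 MUL src=r5,r3 dispatched  <A:2 Mu:0 Ld:1 B:0 rd:3 wr:2>
#4 MEM src=r4 dispatched  <A:2 Mu:0 Ld:0 B:0 rd:2 wr:1>
#5 ALU src=r1,r5 held:WAW  <A:2 Mu:0 Ld:0 B:0 rd:2 wr:1>
#6 ALU src=r5,r0 held:WAW  <A:2 Mu:0 Ld:0 B:0 rd:2 wr:1>

issued = [0, 1, 3, 4]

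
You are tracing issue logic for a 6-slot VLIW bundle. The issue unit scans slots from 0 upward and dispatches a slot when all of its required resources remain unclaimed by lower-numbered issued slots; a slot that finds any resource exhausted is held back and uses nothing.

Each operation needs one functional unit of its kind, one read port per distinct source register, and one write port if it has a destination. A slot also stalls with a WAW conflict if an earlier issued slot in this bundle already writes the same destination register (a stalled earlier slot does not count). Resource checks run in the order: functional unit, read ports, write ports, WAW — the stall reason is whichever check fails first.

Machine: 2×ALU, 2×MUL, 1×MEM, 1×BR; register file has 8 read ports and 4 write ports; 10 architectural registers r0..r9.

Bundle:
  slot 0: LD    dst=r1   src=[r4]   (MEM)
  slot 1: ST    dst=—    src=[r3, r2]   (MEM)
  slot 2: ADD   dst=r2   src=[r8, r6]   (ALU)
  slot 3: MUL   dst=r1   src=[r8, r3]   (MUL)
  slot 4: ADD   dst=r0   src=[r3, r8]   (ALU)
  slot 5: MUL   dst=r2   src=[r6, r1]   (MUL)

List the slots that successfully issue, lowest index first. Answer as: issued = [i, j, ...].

issued = [0, 2, 4]

#0 MEM src=r4 dispatched  <A:2 Mu:2 Ld:0 B:1 rd:7 wr:3>
#1 MEM src=r3,r2 held:FU  <A:2 Mu:2 Ld:0 B:1 rd:7 wr:3>
#2 ALU src=r8,r6 dispatched  <A:1 Mu:2 Ld:0 B:1 rd:5 wr:2>
#3 MUL src=r8,r3 held:WAW  <A:1 Mu:2 Ld:0 B:1 rd:5 wr:2>
#4 ALU src=r3,r8 dispatched  <A:0 Mu:2 Ld:0 B:1 rd:3 wr:1>
#5 MUL src=r6,r1 held:WAW  <A:0 Mu:2 Ld:0 B:1 rd:3 wr:1>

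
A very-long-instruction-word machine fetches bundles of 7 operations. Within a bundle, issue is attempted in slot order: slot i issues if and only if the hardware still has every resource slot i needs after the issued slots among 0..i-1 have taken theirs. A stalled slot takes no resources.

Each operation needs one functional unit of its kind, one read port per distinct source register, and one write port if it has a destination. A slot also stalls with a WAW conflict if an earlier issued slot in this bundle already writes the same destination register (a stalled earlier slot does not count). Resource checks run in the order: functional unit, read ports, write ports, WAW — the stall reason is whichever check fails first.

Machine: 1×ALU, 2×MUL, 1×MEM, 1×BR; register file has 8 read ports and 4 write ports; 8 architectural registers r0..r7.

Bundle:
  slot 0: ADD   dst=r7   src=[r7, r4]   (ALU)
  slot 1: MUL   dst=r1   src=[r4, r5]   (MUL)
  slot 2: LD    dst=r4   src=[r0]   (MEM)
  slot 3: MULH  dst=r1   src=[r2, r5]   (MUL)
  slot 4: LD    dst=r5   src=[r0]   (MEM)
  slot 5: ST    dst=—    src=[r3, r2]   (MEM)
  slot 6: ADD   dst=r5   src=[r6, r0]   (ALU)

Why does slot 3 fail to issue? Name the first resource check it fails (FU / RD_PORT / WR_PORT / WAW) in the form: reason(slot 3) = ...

reason(slot 3) = WAW

(0) want 1×ALU +2rd +1wr — yes → AL0|MU2|ME1|BR1|rd6|wr3
(1) want 1×MUL +2rd +1wr — yes → AL0|MU1|ME1|BR1|rd4|wr2
(2) want 1×MEM +1rd +1wr — yes → AL0|MU1|ME0|BR1|rd3|wr1
(3) want 1×MUL +2rd +1wr — WAW → AL0|MU1|ME0|BR1|rd3|wr1
(4) want 1×MEM +1rd +1wr — FU → AL0|MU1|ME0|BR1|rd3|wr1
(5) want 1×MEM +2rd +0wr — FU → AL0|MU1|ME0|BR1|rd3|wr1
(6) want 1×ALU +2rd +1wr — FU → AL0|MU1|ME0|BR1|rd3|wr1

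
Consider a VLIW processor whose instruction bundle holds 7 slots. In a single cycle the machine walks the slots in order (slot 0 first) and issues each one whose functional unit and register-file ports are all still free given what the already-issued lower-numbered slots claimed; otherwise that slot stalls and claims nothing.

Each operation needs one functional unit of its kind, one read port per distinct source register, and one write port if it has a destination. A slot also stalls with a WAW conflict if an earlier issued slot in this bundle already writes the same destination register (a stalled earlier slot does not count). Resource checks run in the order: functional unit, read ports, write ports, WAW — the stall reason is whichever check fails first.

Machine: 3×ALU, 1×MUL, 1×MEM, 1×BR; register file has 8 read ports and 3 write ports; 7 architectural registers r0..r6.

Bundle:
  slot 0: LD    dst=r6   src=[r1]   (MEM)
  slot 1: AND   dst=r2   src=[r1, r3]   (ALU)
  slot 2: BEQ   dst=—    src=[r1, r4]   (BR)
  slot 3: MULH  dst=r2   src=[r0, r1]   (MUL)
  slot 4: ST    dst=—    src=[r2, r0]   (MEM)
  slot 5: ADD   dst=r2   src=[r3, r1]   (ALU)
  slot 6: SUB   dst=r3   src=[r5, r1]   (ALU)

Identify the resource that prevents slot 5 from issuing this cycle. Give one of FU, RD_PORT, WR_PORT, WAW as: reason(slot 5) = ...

(0) want 1×MEM +1rd +1wr — yes → AL3|MU1|ME0|BR1|rd7|wr2
(1) want 1×ALU +2rd +1wr — yes → AL2|MU1|ME0|BR1|rd5|wr1
(2) want 1×BR +2rd +0wr — yes → AL2|MU1|ME0|BR0|rd3|wr1
(3) want 1×MUL +2rd +1wr — WAW → AL2|MU1|ME0|BR0|rd3|wr1
(4) want 1×MEM +2rd +0wr — FU → AL2|MU1|ME0|BR0|rd3|wr1
(5) want 1×ALU +2rd +1wr — WAW → AL2|MU1|ME0|BR0|rd3|wr1
(6) want 1×ALU +2rd +1wr — yes → AL1|MU1|ME0|BR0|rd1|wr0

reason(slot 5) = WAW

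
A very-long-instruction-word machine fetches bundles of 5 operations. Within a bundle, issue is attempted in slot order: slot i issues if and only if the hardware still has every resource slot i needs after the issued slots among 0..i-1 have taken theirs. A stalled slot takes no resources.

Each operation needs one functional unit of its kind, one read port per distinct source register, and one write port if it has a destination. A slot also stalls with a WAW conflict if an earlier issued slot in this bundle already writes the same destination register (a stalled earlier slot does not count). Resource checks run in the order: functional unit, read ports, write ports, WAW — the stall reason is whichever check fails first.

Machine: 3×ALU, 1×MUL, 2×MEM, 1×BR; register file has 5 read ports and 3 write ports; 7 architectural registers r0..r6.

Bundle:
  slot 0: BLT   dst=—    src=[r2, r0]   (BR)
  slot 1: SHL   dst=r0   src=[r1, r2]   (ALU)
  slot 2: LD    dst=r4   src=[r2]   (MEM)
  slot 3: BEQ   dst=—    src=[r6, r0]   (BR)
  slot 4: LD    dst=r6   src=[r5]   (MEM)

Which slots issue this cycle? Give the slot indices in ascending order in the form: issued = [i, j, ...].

issued = [0, 1, 2]

slot 0 (BR): ISSUE — free A3,Mu1,Ld2,B0 rp3 wp3
slot 1 (ALU): ISSUE — free A2,Mu1,Ld2,B0 rp1 wp2
slot 2 (MEM): ISSUE — free A2,Mu1,Ld1,B0 rp0 wp1
slot 3 (BR): stall FU — free A2,Mu1,Ld1,B0 rp0 wp1
slot 4 (MEM): stall RD_PORT — free A2,Mu1,Ld1,B0 rp0 wp1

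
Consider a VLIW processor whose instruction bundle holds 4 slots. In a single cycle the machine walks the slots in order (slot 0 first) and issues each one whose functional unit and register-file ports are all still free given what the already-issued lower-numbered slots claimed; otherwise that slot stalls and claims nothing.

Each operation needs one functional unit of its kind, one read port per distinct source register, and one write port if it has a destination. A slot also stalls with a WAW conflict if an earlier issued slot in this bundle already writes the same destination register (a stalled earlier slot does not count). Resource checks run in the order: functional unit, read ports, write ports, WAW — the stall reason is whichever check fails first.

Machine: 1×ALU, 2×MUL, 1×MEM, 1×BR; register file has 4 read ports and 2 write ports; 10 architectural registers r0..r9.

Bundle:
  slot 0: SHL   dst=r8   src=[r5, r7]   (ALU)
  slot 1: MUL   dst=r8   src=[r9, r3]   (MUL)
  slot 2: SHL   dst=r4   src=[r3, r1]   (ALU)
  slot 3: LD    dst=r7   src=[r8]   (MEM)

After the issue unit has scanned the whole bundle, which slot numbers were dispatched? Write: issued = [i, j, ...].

issued = [0, 3]

  0. ALU→r8 ⇒ go  {0A/2Mu/1Ld/1B | 2r 1w}
  1. MUL→r8 ⇒ no(WAW)  {0A/2Mu/1Ld/1B | 2r 1w}
  2. ALU→r4 ⇒ no(FU)  {0A/2Mu/1Ld/1B | 2r 1w}
  3. MEM→r7 ⇒ go  {0A/2Mu/0Ld/1B | 1r 0w}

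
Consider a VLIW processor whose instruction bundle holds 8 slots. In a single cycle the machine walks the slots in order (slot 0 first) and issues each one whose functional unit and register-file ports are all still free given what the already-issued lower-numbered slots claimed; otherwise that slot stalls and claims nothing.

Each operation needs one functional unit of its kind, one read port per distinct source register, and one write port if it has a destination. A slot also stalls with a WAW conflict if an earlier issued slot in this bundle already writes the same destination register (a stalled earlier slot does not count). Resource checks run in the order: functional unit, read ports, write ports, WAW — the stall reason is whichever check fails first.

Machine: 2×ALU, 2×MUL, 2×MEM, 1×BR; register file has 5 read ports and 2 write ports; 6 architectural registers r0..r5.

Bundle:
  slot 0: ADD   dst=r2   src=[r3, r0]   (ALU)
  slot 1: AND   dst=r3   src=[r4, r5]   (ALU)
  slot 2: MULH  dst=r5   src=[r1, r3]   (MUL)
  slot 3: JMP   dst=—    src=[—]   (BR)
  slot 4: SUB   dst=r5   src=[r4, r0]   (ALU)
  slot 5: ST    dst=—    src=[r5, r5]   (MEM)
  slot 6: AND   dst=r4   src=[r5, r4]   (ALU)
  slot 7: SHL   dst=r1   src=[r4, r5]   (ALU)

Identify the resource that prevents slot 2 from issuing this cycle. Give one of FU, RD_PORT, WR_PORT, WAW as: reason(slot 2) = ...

reason(slot 2) = RD_PORT

slot 0 (ALU): ISSUE — free A1,Mu2,Ld2,B1 rp3 wp1
slot 1 (ALU): ISSUE — free A0,Mu2,Ld2,B1 rp1 wp0
slot 2 (MUL): stall RD_PORT — free A0,Mu2,Ld2,B1 rp1 wp0
slot 3 (BR): ISSUE — free A0,Mu2,Ld2,B0 rp1 wp0
slot 4 (ALU): stall FU — free A0,Mu2,Ld2,B0 rp1 wp0
slot 5 (MEM): ISSUE — free A0,Mu2,Ld1,B0 rp0 wp0
slot 6 (ALU): stall FU — free A0,Mu2,Ld1,B0 rp0 wp0
slot 7 (ALU): stall FU — free A0,Mu2,Ld1,B0 rp0 wp0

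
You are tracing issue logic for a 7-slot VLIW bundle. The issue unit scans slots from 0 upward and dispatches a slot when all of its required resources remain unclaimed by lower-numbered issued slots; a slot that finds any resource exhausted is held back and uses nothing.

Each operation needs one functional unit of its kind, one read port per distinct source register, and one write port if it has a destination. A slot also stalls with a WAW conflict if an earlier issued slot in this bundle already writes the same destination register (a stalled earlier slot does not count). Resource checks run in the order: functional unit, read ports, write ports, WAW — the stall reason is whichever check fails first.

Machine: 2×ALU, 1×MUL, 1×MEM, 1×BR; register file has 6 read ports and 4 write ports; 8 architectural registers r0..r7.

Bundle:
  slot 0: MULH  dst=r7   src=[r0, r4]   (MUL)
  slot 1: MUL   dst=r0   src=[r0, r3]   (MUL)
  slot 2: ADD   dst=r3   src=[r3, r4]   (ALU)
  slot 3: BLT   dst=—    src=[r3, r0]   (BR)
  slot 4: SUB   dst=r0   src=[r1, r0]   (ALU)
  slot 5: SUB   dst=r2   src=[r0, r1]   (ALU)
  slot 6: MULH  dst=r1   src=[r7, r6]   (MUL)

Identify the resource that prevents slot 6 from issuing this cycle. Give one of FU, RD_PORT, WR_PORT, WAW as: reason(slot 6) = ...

reason(slot 6) = FU

  0. MUL→r7 ⇒ go  {2A/0Mu/1Ld/1B | 4r 3w}
  1. MUL→r0 ⇒ no(FU)  {2A/0Mu/1Ld/1B | 4r 3w}
  2. ALU→r3 ⇒ go  {1A/0Mu/1Ld/1B | 2r 2w}
  3. BR ⇒ go  {1A/0Mu/1Ld/0B | 0r 2w}
  4. ALU→r0 ⇒ no(RD_PORT)  {1A/0Mu/1Ld/0B | 0r 2w}
  5. ALU→r2 ⇒ no(RD_PORT)  {1A/0Mu/1Ld/0B | 0r 2w}
  6. MUL→r1 ⇒ no(FU)  {1A/0Mu/1Ld/0B | 0r 2w}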